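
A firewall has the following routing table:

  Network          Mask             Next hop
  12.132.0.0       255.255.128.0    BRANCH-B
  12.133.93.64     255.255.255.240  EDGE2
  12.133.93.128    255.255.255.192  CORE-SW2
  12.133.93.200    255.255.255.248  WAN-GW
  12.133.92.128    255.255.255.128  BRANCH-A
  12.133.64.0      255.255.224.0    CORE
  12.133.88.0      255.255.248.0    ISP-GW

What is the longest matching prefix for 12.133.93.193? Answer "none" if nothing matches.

12.133.88.0/21

Entries matching 12.133.93.193:
  12.133.64.0/19 (12.133.64.0 - 12.133.95.255)
  12.133.88.0/21 (12.133.88.0 - 12.133.95.255)
Most specific is 12.133.88.0/21.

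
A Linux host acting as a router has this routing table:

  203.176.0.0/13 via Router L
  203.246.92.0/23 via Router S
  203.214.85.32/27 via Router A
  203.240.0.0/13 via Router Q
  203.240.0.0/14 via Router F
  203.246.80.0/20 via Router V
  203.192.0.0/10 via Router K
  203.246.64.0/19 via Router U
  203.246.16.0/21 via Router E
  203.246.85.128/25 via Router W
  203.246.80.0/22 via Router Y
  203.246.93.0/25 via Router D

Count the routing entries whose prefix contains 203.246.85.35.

4

Prefixes containing 203.246.85.35:
  203.192.0.0/10 (203.192.0.0 - 203.255.255.255)
  203.240.0.0/13 (203.240.0.0 - 203.247.255.255)
  203.246.64.0/19 (203.246.64.0 - 203.246.95.255)
  203.246.80.0/20 (203.246.80.0 - 203.246.95.255)
Total matching entries: 4.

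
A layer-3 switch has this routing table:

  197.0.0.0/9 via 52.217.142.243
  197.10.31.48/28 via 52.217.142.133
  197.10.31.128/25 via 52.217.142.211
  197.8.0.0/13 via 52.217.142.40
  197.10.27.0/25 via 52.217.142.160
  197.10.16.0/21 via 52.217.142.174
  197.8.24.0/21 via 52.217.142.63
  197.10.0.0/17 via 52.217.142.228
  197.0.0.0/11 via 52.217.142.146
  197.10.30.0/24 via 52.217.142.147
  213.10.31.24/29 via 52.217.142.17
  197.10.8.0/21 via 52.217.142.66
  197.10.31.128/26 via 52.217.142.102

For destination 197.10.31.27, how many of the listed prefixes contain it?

Prefixes containing 197.10.31.27:
  197.0.0.0/9 (197.0.0.0 - 197.127.255.255)
  197.0.0.0/11 (197.0.0.0 - 197.31.255.255)
  197.8.0.0/13 (197.8.0.0 - 197.15.255.255)
  197.10.0.0/17 (197.10.0.0 - 197.10.127.255)
Total matching entries: 4.

4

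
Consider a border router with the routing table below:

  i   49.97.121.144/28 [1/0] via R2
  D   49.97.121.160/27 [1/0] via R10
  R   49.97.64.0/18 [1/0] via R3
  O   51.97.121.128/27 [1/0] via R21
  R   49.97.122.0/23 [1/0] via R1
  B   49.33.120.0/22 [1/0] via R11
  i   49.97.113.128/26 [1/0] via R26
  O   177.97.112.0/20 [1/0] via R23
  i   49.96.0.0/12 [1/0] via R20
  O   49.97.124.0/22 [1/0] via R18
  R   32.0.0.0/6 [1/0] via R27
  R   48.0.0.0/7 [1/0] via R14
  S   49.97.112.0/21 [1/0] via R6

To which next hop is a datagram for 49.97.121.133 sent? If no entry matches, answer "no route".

R3

Routes whose prefix contains 49.97.121.133:
  48.0.0.0/7 (48.0.0.0 - 49.255.255.255) -> R14
  49.96.0.0/12 (49.96.0.0 - 49.111.255.255) -> R20
  49.97.64.0/18 (49.97.64.0 - 49.97.127.255) -> R3
More-specific entries that do NOT match:
  49.97.121.144/28 (49.97.121.144 - 49.97.121.159) does not contain 49.97.121.133
  49.97.121.160/27 (49.97.121.160 - 49.97.121.191) does not contain 49.97.121.133
  51.97.121.128/27 (51.97.121.128 - 51.97.121.159) does not contain 49.97.121.133
  49.97.113.128/26 (49.97.113.128 - 49.97.113.191) does not contain 49.97.121.133
  49.97.122.0/23 (49.97.122.0 - 49.97.123.255) does not contain 49.97.121.133
  49.33.120.0/22 (49.33.120.0 - 49.33.123.255) does not contain 49.97.121.133
  49.97.124.0/22 (49.97.124.0 - 49.97.127.255) does not contain 49.97.121.133
  49.97.112.0/21 (49.97.112.0 - 49.97.119.255) does not contain 49.97.121.133
  177.97.112.0/20 (177.97.112.0 - 177.97.127.255) does not contain 49.97.121.133
Longest matching prefix is /18 -> next hop R3.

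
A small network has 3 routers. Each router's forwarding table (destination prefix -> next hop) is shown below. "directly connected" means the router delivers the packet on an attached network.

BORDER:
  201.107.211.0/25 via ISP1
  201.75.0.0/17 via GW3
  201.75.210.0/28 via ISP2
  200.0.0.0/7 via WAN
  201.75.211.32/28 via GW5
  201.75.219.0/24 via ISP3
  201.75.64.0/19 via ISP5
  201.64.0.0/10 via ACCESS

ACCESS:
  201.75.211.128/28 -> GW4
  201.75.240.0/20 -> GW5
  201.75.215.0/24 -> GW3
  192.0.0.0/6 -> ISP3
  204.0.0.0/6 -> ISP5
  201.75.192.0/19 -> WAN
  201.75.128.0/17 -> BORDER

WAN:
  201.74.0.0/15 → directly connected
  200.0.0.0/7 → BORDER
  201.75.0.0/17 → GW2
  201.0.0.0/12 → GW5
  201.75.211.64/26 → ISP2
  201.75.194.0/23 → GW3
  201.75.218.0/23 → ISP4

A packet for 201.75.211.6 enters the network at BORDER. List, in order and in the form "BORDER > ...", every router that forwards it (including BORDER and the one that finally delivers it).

At BORDER: longest match for 201.75.211.6 is 201.64.0.0/10 -> ACCESS
At ACCESS: longest match for 201.75.211.6 is 201.75.192.0/19 -> WAN
At WAN: longest match for 201.75.211.6 is 201.74.0.0/15 -> directly connected

BORDER > ACCESS > WAN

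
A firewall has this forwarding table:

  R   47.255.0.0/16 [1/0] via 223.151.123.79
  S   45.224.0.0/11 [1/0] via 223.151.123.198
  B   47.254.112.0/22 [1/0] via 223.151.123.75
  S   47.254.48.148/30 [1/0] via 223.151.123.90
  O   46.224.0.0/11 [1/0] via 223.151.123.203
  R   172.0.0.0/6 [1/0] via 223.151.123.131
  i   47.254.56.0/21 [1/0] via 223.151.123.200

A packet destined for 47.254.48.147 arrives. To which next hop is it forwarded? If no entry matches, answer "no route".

no route

No entry's prefix contains 47.254.48.147; there is no default route.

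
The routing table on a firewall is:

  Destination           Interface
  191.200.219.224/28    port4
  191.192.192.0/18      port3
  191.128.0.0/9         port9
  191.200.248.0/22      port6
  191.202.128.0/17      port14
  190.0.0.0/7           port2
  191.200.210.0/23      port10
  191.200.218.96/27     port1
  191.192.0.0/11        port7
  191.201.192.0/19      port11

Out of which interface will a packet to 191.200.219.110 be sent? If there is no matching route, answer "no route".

Routes whose prefix contains 191.200.219.110:
  190.0.0.0/7 (190.0.0.0 - 191.255.255.255) -> port2
  191.128.0.0/9 (191.128.0.0 - 191.255.255.255) -> port9
  191.192.0.0/11 (191.192.0.0 - 191.223.255.255) -> port7
More-specific entries that do NOT match:
  191.200.219.224/28 (191.200.219.224 - 191.200.219.239) does not contain 191.200.219.110
  191.200.218.96/27 (191.200.218.96 - 191.200.218.127) does not contain 191.200.219.110
  191.200.210.0/23 (191.200.210.0 - 191.200.211.255) does not contain 191.200.219.110
  191.200.248.0/22 (191.200.248.0 - 191.200.251.255) does not contain 191.200.219.110
  191.201.192.0/19 (191.201.192.0 - 191.201.223.255) does not contain 191.200.219.110
  191.192.192.0/18 (191.192.192.0 - 191.192.255.255) does not contain 191.200.219.110
  191.202.128.0/17 (191.202.128.0 - 191.202.255.255) does not contain 191.200.219.110
Longest matching prefix is /11 -> interface port7.

port7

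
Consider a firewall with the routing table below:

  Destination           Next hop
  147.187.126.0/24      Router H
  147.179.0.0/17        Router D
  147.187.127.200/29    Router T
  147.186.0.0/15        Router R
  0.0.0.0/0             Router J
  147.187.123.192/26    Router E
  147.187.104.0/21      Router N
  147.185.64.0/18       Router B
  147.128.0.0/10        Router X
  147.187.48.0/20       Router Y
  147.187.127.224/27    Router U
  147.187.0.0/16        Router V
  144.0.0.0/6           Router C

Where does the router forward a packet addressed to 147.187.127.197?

Router V

Routes whose prefix contains 147.187.127.197:
  0.0.0.0/0 (default, matches everything) -> Router J
  144.0.0.0/6 (144.0.0.0 - 147.255.255.255) -> Router C
  147.128.0.0/10 (147.128.0.0 - 147.191.255.255) -> Router X
  147.186.0.0/15 (147.186.0.0 - 147.187.255.255) -> Router R
  147.187.0.0/16 (147.187.0.0 - 147.187.255.255) -> Router V
More-specific entries that do NOT match:
  147.187.127.200/29 (147.187.127.200 - 147.187.127.207) does not contain 147.187.127.197
  147.187.127.224/27 (147.187.127.224 - 147.187.127.255) does not contain 147.187.127.197
  147.187.123.192/26 (147.187.123.192 - 147.187.123.255) does not contain 147.187.127.197
  147.187.126.0/24 (147.187.126.0 - 147.187.126.255) does not contain 147.187.127.197
  147.187.104.0/21 (147.187.104.0 - 147.187.111.255) does not contain 147.187.127.197
  147.187.48.0/20 (147.187.48.0 - 147.187.63.255) does not contain 147.187.127.197
  147.185.64.0/18 (147.185.64.0 - 147.185.127.255) does not contain 147.187.127.197
  147.179.0.0/17 (147.179.0.0 - 147.179.127.255) does not contain 147.187.127.197
Longest matching prefix is /16 -> next hop Router V.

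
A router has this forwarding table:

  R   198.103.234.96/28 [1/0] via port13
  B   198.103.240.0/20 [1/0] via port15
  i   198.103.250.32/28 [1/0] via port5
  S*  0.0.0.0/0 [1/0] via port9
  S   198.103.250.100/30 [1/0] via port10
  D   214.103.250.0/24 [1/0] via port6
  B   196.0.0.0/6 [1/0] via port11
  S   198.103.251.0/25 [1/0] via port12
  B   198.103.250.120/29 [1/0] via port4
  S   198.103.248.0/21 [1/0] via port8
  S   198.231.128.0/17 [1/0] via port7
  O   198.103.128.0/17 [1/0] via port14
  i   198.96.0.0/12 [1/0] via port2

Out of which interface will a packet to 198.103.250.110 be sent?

port8

Routes whose prefix contains 198.103.250.110:
  0.0.0.0/0 (default, matches everything) -> port9
  196.0.0.0/6 (196.0.0.0 - 199.255.255.255) -> port11
  198.96.0.0/12 (198.96.0.0 - 198.111.255.255) -> port2
  198.103.128.0/17 (198.103.128.0 - 198.103.255.255) -> port14
  198.103.240.0/20 (198.103.240.0 - 198.103.255.255) -> port15
  198.103.248.0/21 (198.103.248.0 - 198.103.255.255) -> port8
More-specific entries that do NOT match:
  198.103.250.100/30 (198.103.250.100 - 198.103.250.103) does not contain 198.103.250.110
  198.103.250.120/29 (198.103.250.120 - 198.103.250.127) does not contain 198.103.250.110
  198.103.234.96/28 (198.103.234.96 - 198.103.234.111) does not contain 198.103.250.110
  198.103.250.32/28 (198.103.250.32 - 198.103.250.47) does not contain 198.103.250.110
  198.103.251.0/25 (198.103.251.0 - 198.103.251.127) does not contain 198.103.250.110
  214.103.250.0/24 (214.103.250.0 - 214.103.250.255) does not contain 198.103.250.110
Longest matching prefix is /21 -> interface port8.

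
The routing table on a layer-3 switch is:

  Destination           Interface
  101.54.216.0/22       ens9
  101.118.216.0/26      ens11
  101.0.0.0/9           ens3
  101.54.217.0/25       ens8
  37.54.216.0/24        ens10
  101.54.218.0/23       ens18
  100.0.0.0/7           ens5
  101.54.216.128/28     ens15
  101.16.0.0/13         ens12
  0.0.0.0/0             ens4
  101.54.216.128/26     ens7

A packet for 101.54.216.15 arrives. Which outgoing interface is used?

ens9

Routes whose prefix contains 101.54.216.15:
  0.0.0.0/0 (default, matches everything) -> ens4
  100.0.0.0/7 (100.0.0.0 - 101.255.255.255) -> ens5
  101.0.0.0/9 (101.0.0.0 - 101.127.255.255) -> ens3
  101.54.216.0/22 (101.54.216.0 - 101.54.219.255) -> ens9
More-specific entries that do NOT match:
  101.54.216.128/28 (101.54.216.128 - 101.54.216.143) does not contain 101.54.216.15
  101.118.216.0/26 (101.118.216.0 - 101.118.216.63) does not contain 101.54.216.15
  101.54.216.128/26 (101.54.216.128 - 101.54.216.191) does not contain 101.54.216.15
  101.54.217.0/25 (101.54.217.0 - 101.54.217.127) does not contain 101.54.216.15
  37.54.216.0/24 (37.54.216.0 - 37.54.216.255) does not contain 101.54.216.15
  101.54.218.0/23 (101.54.218.0 - 101.54.219.255) does not contain 101.54.216.15
Longest matching prefix is /22 -> interface ens9.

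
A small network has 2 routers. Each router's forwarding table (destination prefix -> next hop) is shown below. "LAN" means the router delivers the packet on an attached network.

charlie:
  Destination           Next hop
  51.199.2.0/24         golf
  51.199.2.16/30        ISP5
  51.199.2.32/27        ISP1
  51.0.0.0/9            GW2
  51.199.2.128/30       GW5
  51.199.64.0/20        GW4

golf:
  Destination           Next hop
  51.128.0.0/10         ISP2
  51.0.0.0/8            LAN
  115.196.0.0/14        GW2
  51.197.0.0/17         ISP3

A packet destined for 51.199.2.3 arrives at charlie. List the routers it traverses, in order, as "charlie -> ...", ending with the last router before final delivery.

At charlie: longest match for 51.199.2.3 is 51.199.2.0/24 -> golf
At golf: longest match for 51.199.2.3 is 51.0.0.0/8 -> LAN

charlie -> golf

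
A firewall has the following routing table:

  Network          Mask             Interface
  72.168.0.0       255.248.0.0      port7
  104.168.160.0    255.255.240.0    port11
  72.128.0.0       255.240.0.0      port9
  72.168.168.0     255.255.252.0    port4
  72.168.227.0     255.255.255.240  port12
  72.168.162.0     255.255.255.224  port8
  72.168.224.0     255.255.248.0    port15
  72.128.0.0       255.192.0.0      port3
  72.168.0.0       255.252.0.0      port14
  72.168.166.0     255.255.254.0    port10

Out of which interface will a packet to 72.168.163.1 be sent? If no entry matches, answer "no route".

port14

Routes whose prefix contains 72.168.163.1:
  72.128.0.0/10 (72.128.0.0 - 72.191.255.255) -> port3
  72.168.0.0/13 (72.168.0.0 - 72.175.255.255) -> port7
  72.168.0.0/14 (72.168.0.0 - 72.171.255.255) -> port14
More-specific entries that do NOT match:
  72.168.227.0/28 (72.168.227.0 - 72.168.227.15) does not contain 72.168.163.1
  72.168.162.0/27 (72.168.162.0 - 72.168.162.31) does not contain 72.168.163.1
  72.168.166.0/23 (72.168.166.0 - 72.168.167.255) does not contain 72.168.163.1
  72.168.168.0/22 (72.168.168.0 - 72.168.171.255) does not contain 72.168.163.1
  72.168.224.0/21 (72.168.224.0 - 72.168.231.255) does not contain 72.168.163.1
  104.168.160.0/20 (104.168.160.0 - 104.168.175.255) does not contain 72.168.163.1
Longest matching prefix is /14 -> interface port14.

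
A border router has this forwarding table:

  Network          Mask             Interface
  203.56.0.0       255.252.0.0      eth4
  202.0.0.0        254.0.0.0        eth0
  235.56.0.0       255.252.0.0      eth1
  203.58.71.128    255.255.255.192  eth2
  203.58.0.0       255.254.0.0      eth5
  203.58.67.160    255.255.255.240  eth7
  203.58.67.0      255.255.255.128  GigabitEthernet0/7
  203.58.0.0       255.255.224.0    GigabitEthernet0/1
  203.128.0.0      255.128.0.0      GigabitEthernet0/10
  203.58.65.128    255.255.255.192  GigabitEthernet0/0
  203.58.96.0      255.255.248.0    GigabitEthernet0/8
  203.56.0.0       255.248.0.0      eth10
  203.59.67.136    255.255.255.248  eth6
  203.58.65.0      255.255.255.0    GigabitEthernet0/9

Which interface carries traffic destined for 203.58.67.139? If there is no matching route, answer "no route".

Routes whose prefix contains 203.58.67.139:
  202.0.0.0/7 (202.0.0.0 - 203.255.255.255) -> eth0
  203.56.0.0/13 (203.56.0.0 - 203.63.255.255) -> eth10
  203.56.0.0/14 (203.56.0.0 - 203.59.255.255) -> eth4
  203.58.0.0/15 (203.58.0.0 - 203.59.255.255) -> eth5
More-specific entries that do NOT match:
  203.59.67.136/29 (203.59.67.136 - 203.59.67.143) does not contain 203.58.67.139
  203.58.67.160/28 (203.58.67.160 - 203.58.67.175) does not contain 203.58.67.139
  203.58.71.128/26 (203.58.71.128 - 203.58.71.191) does not contain 203.58.67.139
  203.58.65.128/26 (203.58.65.128 - 203.58.65.191) does not contain 203.58.67.139
  203.58.67.0/25 (203.58.67.0 - 203.58.67.127) does not contain 203.58.67.139
  203.58.65.0/24 (203.58.65.0 - 203.58.65.255) does not contain 203.58.67.139
  203.58.96.0/21 (203.58.96.0 - 203.58.103.255) does not contain 203.58.67.139
  203.58.0.0/19 (203.58.0.0 - 203.58.31.255) does not contain 203.58.67.139
Longest matching prefix is /15 -> interface eth5.

eth5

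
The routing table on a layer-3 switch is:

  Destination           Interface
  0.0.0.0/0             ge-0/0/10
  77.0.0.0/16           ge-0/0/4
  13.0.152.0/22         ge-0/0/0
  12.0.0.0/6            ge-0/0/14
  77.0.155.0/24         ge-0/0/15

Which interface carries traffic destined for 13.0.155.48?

ge-0/0/0

Routes whose prefix contains 13.0.155.48:
  0.0.0.0/0 (default, matches everything) -> ge-0/0/10
  12.0.0.0/6 (12.0.0.0 - 15.255.255.255) -> ge-0/0/14
  13.0.152.0/22 (13.0.152.0 - 13.0.155.255) -> ge-0/0/0
More-specific entries that do NOT match:
  77.0.155.0/24 (77.0.155.0 - 77.0.155.255) does not contain 13.0.155.48
Longest matching prefix is /22 -> interface ge-0/0/0.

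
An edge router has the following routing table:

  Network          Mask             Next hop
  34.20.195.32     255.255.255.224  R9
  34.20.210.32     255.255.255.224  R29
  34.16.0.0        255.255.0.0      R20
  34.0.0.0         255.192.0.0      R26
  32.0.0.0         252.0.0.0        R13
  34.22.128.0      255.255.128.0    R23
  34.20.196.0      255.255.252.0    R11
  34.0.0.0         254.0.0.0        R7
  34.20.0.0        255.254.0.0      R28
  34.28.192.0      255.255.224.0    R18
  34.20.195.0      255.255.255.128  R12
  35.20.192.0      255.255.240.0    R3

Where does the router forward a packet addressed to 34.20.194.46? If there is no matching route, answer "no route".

R28

Routes whose prefix contains 34.20.194.46:
  32.0.0.0/6 (32.0.0.0 - 35.255.255.255) -> R13
  34.0.0.0/7 (34.0.0.0 - 35.255.255.255) -> R7
  34.0.0.0/10 (34.0.0.0 - 34.63.255.255) -> R26
  34.20.0.0/15 (34.20.0.0 - 34.21.255.255) -> R28
More-specific entries that do NOT match:
  34.20.195.32/27 (34.20.195.32 - 34.20.195.63) does not contain 34.20.194.46
  34.20.210.32/27 (34.20.210.32 - 34.20.210.63) does not contain 34.20.194.46
  34.20.195.0/25 (34.20.195.0 - 34.20.195.127) does not contain 34.20.194.46
  34.20.196.0/22 (34.20.196.0 - 34.20.199.255) does not contain 34.20.194.46
  35.20.192.0/20 (35.20.192.0 - 35.20.207.255) does not contain 34.20.194.46
  34.28.192.0/19 (34.28.192.0 - 34.28.223.255) does not contain 34.20.194.46
  34.22.128.0/17 (34.22.128.0 - 34.22.255.255) does not contain 34.20.194.46
  34.16.0.0/16 (34.16.0.0 - 34.16.255.255) does not contain 34.20.194.46
Longest matching prefix is /15 -> next hop R28.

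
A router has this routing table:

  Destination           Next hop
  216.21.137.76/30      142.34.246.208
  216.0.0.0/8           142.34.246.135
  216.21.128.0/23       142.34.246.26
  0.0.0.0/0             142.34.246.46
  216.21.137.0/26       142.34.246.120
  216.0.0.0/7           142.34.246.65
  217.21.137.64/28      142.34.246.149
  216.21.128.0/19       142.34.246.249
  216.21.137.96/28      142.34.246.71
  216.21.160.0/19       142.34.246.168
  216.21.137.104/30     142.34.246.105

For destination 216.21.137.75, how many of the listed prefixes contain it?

4

Prefixes containing 216.21.137.75:
  0.0.0.0/0 (default, matches everything)
  216.0.0.0/7 (216.0.0.0 - 217.255.255.255)
  216.0.0.0/8 (216.0.0.0 - 216.255.255.255)
  216.21.128.0/19 (216.21.128.0 - 216.21.159.255)
Total matching entries: 4.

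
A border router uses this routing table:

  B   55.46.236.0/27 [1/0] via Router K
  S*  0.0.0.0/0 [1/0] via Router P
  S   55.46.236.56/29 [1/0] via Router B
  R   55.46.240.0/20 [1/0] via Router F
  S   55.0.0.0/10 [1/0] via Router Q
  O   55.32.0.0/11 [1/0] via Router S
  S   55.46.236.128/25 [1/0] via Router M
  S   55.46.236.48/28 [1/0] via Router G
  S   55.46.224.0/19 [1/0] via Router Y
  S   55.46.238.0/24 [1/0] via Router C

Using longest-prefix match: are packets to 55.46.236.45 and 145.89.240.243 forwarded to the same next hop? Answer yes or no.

55.46.236.45: longest match 55.46.224.0/19 -> Router Y
145.89.240.243: longest match 0.0.0.0/0 -> Router P

no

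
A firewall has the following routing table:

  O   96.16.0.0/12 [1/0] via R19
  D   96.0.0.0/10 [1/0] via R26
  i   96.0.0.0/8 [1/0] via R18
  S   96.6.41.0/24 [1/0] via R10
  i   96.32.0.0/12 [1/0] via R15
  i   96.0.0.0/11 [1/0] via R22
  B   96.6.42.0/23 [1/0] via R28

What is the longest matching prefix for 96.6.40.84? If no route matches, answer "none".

96.0.0.0/11

Entries matching 96.6.40.84:
  96.0.0.0/8 (96.0.0.0 - 96.255.255.255)
  96.0.0.0/10 (96.0.0.0 - 96.63.255.255)
  96.0.0.0/11 (96.0.0.0 - 96.31.255.255)
Most specific is 96.0.0.0/11.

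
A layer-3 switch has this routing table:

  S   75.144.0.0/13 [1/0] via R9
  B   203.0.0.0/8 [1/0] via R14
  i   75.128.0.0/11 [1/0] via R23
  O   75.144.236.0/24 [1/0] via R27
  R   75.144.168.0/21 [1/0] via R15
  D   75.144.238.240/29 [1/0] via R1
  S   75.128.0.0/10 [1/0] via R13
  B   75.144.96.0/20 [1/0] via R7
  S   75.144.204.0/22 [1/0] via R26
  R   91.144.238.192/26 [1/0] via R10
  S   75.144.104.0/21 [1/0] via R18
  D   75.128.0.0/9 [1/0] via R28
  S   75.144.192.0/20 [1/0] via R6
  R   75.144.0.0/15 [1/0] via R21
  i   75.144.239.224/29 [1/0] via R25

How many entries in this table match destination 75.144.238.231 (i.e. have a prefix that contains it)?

Prefixes containing 75.144.238.231:
  75.128.0.0/9 (75.128.0.0 - 75.255.255.255)
  75.128.0.0/10 (75.128.0.0 - 75.191.255.255)
  75.128.0.0/11 (75.128.0.0 - 75.159.255.255)
  75.144.0.0/13 (75.144.0.0 - 75.151.255.255)
  75.144.0.0/15 (75.144.0.0 - 75.145.255.255)
Total matching entries: 5.

5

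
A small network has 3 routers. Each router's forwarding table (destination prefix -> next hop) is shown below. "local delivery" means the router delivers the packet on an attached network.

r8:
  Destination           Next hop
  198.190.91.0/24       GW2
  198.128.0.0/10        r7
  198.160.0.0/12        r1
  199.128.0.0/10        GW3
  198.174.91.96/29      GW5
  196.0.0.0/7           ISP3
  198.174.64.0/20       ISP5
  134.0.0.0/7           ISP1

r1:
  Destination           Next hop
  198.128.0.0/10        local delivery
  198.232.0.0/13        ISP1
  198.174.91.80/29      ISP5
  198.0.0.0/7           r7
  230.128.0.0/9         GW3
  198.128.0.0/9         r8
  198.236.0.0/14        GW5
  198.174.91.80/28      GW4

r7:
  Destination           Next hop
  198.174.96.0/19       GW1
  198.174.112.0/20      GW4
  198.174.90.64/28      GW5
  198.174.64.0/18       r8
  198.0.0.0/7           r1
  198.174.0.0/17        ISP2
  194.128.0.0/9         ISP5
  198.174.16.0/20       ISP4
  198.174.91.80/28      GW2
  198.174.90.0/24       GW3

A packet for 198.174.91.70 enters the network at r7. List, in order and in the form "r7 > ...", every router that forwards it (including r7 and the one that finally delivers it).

r7 > r8 > r1

At r7: longest match for 198.174.91.70 is 198.174.64.0/18 -> r8
At r8: longest match for 198.174.91.70 is 198.160.0.0/12 -> r1
At r1: longest match for 198.174.91.70 is 198.128.0.0/10 -> local delivery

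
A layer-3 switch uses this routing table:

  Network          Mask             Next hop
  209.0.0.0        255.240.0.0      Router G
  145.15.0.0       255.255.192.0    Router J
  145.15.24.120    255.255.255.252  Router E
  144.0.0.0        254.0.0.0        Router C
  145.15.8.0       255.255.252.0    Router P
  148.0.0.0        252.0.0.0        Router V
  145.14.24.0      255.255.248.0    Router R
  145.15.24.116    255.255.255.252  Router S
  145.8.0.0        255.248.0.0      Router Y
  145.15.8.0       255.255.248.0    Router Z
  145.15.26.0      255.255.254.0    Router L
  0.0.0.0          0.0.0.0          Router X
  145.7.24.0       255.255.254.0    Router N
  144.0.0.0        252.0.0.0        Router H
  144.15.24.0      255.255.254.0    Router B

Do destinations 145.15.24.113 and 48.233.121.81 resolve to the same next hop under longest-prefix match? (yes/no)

145.15.24.113: longest match 145.15.0.0/18 -> Router J
48.233.121.81: longest match 0.0.0.0/0 -> Router X

no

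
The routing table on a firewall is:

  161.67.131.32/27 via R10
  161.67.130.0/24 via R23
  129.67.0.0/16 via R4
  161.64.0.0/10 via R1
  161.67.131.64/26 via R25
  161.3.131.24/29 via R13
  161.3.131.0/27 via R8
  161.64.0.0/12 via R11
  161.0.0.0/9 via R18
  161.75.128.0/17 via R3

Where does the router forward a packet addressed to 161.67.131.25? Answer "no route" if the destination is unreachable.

Routes whose prefix contains 161.67.131.25:
  161.0.0.0/9 (161.0.0.0 - 161.127.255.255) -> R18
  161.64.0.0/10 (161.64.0.0 - 161.127.255.255) -> R1
  161.64.0.0/12 (161.64.0.0 - 161.79.255.255) -> R11
More-specific entries that do NOT match:
  161.3.131.24/29 (161.3.131.24 - 161.3.131.31) does not contain 161.67.131.25
  161.67.131.32/27 (161.67.131.32 - 161.67.131.63) does not contain 161.67.131.25
  161.3.131.0/27 (161.3.131.0 - 161.3.131.31) does not contain 161.67.131.25
  161.67.131.64/26 (161.67.131.64 - 161.67.131.127) does not contain 161.67.131.25
  161.67.130.0/24 (161.67.130.0 - 161.67.130.255) does not contain 161.67.131.25
  161.75.128.0/17 (161.75.128.0 - 161.75.255.255) does not contain 161.67.131.25
  129.67.0.0/16 (129.67.0.0 - 129.67.255.255) does not contain 161.67.131.25
Longest matching prefix is /12 -> next hop R11.

R11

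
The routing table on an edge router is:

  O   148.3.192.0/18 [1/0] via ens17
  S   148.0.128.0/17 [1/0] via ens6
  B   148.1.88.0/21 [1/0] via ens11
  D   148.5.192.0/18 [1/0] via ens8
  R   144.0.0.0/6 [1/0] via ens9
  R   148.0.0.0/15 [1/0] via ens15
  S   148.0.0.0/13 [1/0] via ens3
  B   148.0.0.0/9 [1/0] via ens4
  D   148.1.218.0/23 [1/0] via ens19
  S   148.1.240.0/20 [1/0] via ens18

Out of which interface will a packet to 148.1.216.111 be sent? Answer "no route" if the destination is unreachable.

ens15

Routes whose prefix contains 148.1.216.111:
  148.0.0.0/9 (148.0.0.0 - 148.127.255.255) -> ens4
  148.0.0.0/13 (148.0.0.0 - 148.7.255.255) -> ens3
  148.0.0.0/15 (148.0.0.0 - 148.1.255.255) -> ens15
More-specific entries that do NOT match:
  148.1.218.0/23 (148.1.218.0 - 148.1.219.255) does not contain 148.1.216.111
  148.1.88.0/21 (148.1.88.0 - 148.1.95.255) does not contain 148.1.216.111
  148.1.240.0/20 (148.1.240.0 - 148.1.255.255) does not contain 148.1.216.111
  148.3.192.0/18 (148.3.192.0 - 148.3.255.255) does not contain 148.1.216.111
  148.5.192.0/18 (148.5.192.0 - 148.5.255.255) does not contain 148.1.216.111
  148.0.128.0/17 (148.0.128.0 - 148.0.255.255) does not contain 148.1.216.111
Longest matching prefix is /15 -> interface ens15.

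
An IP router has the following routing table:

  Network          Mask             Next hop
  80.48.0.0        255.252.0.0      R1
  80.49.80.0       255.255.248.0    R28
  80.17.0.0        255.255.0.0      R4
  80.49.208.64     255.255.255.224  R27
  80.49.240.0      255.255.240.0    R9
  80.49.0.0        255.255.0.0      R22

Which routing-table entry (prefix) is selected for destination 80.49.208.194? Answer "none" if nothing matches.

80.49.0.0/16

Entries matching 80.49.208.194:
  80.48.0.0/14 (80.48.0.0 - 80.51.255.255)
  80.49.0.0/16 (80.49.0.0 - 80.49.255.255)
Most specific is 80.49.0.0/16.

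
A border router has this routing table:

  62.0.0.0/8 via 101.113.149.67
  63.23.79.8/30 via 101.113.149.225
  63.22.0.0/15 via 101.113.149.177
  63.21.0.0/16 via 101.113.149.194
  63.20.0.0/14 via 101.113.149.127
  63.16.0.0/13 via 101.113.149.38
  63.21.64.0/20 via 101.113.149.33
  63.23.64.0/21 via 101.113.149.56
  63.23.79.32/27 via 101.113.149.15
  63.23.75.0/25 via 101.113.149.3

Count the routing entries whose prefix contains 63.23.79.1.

Prefixes containing 63.23.79.1:
  63.16.0.0/13 (63.16.0.0 - 63.23.255.255)
  63.20.0.0/14 (63.20.0.0 - 63.23.255.255)
  63.22.0.0/15 (63.22.0.0 - 63.23.255.255)
Total matching entries: 3.

3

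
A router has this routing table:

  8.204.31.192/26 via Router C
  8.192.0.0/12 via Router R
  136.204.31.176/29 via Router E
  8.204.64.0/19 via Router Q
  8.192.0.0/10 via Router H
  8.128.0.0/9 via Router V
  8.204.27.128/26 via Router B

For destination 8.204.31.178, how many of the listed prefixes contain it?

Prefixes containing 8.204.31.178:
  8.128.0.0/9 (8.128.0.0 - 8.255.255.255)
  8.192.0.0/10 (8.192.0.0 - 8.255.255.255)
  8.192.0.0/12 (8.192.0.0 - 8.207.255.255)
Total matching entries: 3.

3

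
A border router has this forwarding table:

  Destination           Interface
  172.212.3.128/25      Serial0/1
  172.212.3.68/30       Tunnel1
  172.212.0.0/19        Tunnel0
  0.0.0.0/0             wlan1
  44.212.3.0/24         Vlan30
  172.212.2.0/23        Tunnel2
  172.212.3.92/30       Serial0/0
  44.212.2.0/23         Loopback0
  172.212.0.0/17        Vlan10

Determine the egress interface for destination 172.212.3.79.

Tunnel2

Routes whose prefix contains 172.212.3.79:
  0.0.0.0/0 (default, matches everything) -> wlan1
  172.212.0.0/17 (172.212.0.0 - 172.212.127.255) -> Vlan10
  172.212.0.0/19 (172.212.0.0 - 172.212.31.255) -> Tunnel0
  172.212.2.0/23 (172.212.2.0 - 172.212.3.255) -> Tunnel2
More-specific entries that do NOT match:
  172.212.3.68/30 (172.212.3.68 - 172.212.3.71) does not contain 172.212.3.79
  172.212.3.92/30 (172.212.3.92 - 172.212.3.95) does not contain 172.212.3.79
  172.212.3.128/25 (172.212.3.128 - 172.212.3.255) does not contain 172.212.3.79
  44.212.3.0/24 (44.212.3.0 - 44.212.3.255) does not contain 172.212.3.79
Longest matching prefix is /23 -> interface Tunnel2.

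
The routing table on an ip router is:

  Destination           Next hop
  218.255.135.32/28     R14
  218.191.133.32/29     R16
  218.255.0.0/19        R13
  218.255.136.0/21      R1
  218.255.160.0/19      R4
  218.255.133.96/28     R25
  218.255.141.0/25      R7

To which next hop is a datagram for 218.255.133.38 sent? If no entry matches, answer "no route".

No entry's prefix contains 218.255.133.38; there is no default route.

no route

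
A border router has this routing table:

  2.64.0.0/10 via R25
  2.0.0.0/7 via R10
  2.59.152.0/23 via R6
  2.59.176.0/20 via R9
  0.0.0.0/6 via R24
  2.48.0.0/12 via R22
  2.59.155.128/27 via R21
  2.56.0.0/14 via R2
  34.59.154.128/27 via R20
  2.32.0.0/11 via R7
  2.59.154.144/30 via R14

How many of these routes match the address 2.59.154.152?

Prefixes containing 2.59.154.152:
  0.0.0.0/6 (0.0.0.0 - 3.255.255.255)
  2.0.0.0/7 (2.0.0.0 - 3.255.255.255)
  2.32.0.0/11 (2.32.0.0 - 2.63.255.255)
  2.48.0.0/12 (2.48.0.0 - 2.63.255.255)
  2.56.0.0/14 (2.56.0.0 - 2.59.255.255)
Total matching entries: 5.

5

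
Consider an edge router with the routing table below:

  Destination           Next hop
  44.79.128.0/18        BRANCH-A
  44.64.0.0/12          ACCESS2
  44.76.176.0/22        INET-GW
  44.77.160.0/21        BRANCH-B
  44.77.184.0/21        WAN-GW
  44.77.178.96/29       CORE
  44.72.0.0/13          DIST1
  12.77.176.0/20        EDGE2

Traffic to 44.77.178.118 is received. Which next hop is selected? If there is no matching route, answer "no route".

DIST1

Routes whose prefix contains 44.77.178.118:
  44.64.0.0/12 (44.64.0.0 - 44.79.255.255) -> ACCESS2
  44.72.0.0/13 (44.72.0.0 - 44.79.255.255) -> DIST1
More-specific entries that do NOT match:
  44.77.178.96/29 (44.77.178.96 - 44.77.178.103) does not contain 44.77.178.118
  44.76.176.0/22 (44.76.176.0 - 44.76.179.255) does not contain 44.77.178.118
  44.77.160.0/21 (44.77.160.0 - 44.77.167.255) does not contain 44.77.178.118
  44.77.184.0/21 (44.77.184.0 - 44.77.191.255) does not contain 44.77.178.118
  12.77.176.0/20 (12.77.176.0 - 12.77.191.255) does not contain 44.77.178.118
  44.79.128.0/18 (44.79.128.0 - 44.79.191.255) does not contain 44.77.178.118
Longest matching prefix is /13 -> next hop DIST1.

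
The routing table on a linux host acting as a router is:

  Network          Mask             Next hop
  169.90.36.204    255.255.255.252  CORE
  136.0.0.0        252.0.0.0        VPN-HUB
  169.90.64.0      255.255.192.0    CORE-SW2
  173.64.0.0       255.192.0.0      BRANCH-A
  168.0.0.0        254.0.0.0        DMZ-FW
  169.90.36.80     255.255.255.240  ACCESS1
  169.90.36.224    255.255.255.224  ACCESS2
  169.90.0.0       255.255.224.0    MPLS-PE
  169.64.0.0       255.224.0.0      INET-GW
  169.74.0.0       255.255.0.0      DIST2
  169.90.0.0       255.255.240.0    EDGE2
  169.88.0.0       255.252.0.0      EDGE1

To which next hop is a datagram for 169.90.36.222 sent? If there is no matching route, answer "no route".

EDGE1

Routes whose prefix contains 169.90.36.222:
  168.0.0.0/7 (168.0.0.0 - 169.255.255.255) -> DMZ-FW
  169.64.0.0/11 (169.64.0.0 - 169.95.255.255) -> INET-GW
  169.88.0.0/14 (169.88.0.0 - 169.91.255.255) -> EDGE1
More-specific entries that do NOT match:
  169.90.36.204/30 (169.90.36.204 - 169.90.36.207) does not contain 169.90.36.222
  169.90.36.80/28 (169.90.36.80 - 169.90.36.95) does not contain 169.90.36.222
  169.90.36.224/27 (169.90.36.224 - 169.90.36.255) does not contain 169.90.36.222
  169.90.0.0/20 (169.90.0.0 - 169.90.15.255) does not contain 169.90.36.222
  169.90.0.0/19 (169.90.0.0 - 169.90.31.255) does not contain 169.90.36.222
  169.90.64.0/18 (169.90.64.0 - 169.90.127.255) does not contain 169.90.36.222
  169.74.0.0/16 (169.74.0.0 - 169.74.255.255) does not contain 169.90.36.222
Longest matching prefix is /14 -> next hop EDGE1.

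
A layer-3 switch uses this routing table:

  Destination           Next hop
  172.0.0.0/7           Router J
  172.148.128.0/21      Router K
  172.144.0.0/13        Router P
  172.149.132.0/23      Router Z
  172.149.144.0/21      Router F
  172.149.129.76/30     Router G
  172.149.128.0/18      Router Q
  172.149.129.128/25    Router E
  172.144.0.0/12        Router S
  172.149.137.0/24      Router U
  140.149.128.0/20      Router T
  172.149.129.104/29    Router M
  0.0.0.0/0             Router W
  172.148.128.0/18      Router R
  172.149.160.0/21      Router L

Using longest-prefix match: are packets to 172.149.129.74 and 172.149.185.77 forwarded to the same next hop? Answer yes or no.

yes

172.149.129.74: longest match 172.149.128.0/18 -> Router Q
172.149.185.77: longest match 172.149.128.0/18 -> Router Q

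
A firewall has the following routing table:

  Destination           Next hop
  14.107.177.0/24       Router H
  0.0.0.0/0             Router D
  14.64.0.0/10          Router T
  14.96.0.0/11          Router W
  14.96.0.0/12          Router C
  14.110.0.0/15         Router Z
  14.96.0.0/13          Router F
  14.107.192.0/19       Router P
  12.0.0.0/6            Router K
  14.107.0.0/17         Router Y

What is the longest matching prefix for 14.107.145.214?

Entries matching 14.107.145.214:
  0.0.0.0/0 (default, matches everything)
  12.0.0.0/6 (12.0.0.0 - 15.255.255.255)
  14.64.0.0/10 (14.64.0.0 - 14.127.255.255)
  14.96.0.0/11 (14.96.0.0 - 14.127.255.255)
  14.96.0.0/12 (14.96.0.0 - 14.111.255.255)
Most specific is 14.96.0.0/12.

14.96.0.0/12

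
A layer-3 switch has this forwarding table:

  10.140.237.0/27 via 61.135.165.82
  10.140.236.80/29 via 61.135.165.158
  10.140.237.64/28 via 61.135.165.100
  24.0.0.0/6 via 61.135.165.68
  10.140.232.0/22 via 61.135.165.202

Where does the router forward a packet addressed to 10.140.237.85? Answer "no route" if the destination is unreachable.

no route

No entry's prefix contains 10.140.237.85; there is no default route.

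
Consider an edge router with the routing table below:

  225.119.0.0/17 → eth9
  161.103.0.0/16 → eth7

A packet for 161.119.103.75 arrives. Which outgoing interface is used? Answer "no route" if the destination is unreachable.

No entry's prefix contains 161.119.103.75; there is no default route.

no route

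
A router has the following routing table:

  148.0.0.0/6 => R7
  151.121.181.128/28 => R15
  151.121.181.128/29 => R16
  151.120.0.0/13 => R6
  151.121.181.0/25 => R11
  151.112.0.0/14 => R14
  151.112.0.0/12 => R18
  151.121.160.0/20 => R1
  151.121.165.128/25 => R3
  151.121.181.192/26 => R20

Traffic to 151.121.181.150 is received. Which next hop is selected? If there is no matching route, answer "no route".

Routes whose prefix contains 151.121.181.150:
  148.0.0.0/6 (148.0.0.0 - 151.255.255.255) -> R7
  151.112.0.0/12 (151.112.0.0 - 151.127.255.255) -> R18
  151.120.0.0/13 (151.120.0.0 - 151.127.255.255) -> R6
More-specific entries that do NOT match:
  151.121.181.128/29 (151.121.181.128 - 151.121.181.135) does not contain 151.121.181.150
  151.121.181.128/28 (151.121.181.128 - 151.121.181.143) does not contain 151.121.181.150
  151.121.181.192/26 (151.121.181.192 - 151.121.181.255) does not contain 151.121.181.150
  151.121.181.0/25 (151.121.181.0 - 151.121.181.127) does not contain 151.121.181.150
  151.121.165.128/25 (151.121.165.128 - 151.121.165.255) does not contain 151.121.181.150
  151.121.160.0/20 (151.121.160.0 - 151.121.175.255) does not contain 151.121.181.150
  151.112.0.0/14 (151.112.0.0 - 151.115.255.255) does not contain 151.121.181.150
Longest matching prefix is /13 -> next hop R6.

R6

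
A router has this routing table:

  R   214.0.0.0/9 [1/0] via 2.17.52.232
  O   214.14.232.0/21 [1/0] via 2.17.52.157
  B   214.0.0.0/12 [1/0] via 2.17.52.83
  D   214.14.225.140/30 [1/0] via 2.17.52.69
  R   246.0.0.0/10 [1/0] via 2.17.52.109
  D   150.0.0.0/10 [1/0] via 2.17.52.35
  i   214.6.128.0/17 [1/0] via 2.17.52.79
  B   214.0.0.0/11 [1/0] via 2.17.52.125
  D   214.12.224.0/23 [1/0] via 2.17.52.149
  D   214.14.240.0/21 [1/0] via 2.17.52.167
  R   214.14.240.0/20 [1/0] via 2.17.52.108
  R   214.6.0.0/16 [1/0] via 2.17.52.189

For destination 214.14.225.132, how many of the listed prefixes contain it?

3

Prefixes containing 214.14.225.132:
  214.0.0.0/9 (214.0.0.0 - 214.127.255.255)
  214.0.0.0/11 (214.0.0.0 - 214.31.255.255)
  214.0.0.0/12 (214.0.0.0 - 214.15.255.255)
Total matching entries: 3.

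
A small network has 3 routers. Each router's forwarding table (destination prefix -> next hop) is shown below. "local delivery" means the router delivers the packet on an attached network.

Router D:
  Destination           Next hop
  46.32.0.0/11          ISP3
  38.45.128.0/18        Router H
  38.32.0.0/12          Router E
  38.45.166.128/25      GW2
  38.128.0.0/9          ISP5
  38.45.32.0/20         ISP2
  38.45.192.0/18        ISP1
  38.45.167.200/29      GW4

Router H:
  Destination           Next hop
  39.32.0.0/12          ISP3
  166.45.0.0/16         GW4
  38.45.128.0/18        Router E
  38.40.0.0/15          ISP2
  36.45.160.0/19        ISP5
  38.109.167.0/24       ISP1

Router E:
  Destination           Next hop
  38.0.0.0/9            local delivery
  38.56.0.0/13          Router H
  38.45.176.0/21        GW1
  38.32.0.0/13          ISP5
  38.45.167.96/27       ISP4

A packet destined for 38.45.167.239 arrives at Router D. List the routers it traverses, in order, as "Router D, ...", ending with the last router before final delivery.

Router D, Router H, Router E

At Router D: longest match for 38.45.167.239 is 38.45.128.0/18 -> Router H
At Router H: longest match for 38.45.167.239 is 38.45.128.0/18 -> Router E
At Router E: longest match for 38.45.167.239 is 38.0.0.0/9 -> local delivery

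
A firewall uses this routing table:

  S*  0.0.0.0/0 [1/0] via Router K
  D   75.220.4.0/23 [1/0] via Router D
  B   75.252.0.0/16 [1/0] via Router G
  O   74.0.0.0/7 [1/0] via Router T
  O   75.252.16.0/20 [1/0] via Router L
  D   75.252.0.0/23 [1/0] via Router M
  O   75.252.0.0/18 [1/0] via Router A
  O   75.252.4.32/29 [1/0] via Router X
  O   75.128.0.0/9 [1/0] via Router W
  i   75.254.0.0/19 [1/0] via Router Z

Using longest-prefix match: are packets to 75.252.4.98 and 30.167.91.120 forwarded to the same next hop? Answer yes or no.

no

75.252.4.98: longest match 75.252.0.0/18 -> Router A
30.167.91.120: longest match 0.0.0.0/0 -> Router K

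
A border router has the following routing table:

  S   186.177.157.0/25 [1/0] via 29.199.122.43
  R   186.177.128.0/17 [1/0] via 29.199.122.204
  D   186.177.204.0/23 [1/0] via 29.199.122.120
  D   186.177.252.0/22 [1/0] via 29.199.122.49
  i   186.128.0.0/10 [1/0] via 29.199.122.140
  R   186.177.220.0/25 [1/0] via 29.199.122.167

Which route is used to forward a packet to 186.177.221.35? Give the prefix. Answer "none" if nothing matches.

Entries matching 186.177.221.35:
  186.128.0.0/10 (186.128.0.0 - 186.191.255.255)
  186.177.128.0/17 (186.177.128.0 - 186.177.255.255)
Most specific is 186.177.128.0/17.

186.177.128.0/17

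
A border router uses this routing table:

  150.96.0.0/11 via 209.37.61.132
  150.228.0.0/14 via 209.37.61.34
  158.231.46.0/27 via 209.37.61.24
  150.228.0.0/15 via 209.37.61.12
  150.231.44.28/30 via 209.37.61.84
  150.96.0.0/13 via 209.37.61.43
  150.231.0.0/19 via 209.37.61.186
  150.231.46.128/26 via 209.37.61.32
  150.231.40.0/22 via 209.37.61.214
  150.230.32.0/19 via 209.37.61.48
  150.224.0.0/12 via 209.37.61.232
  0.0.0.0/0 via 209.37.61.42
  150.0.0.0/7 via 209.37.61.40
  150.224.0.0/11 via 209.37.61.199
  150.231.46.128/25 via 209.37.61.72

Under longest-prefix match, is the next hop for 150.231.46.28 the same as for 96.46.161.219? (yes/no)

no

150.231.46.28: longest match 150.228.0.0/14 -> 209.37.61.34
96.46.161.219: longest match 0.0.0.0/0 -> 209.37.61.42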